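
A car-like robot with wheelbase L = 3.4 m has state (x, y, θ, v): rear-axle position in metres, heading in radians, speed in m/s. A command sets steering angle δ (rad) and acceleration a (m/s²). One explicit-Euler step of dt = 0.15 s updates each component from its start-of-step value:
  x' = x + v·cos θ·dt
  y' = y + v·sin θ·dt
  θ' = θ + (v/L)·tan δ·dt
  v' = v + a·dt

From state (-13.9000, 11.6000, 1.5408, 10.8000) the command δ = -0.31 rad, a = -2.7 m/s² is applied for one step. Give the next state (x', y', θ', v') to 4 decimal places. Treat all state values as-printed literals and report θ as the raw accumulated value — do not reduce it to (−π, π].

x' = -13.9000 + 10.8000·cos(1.5408)·0.15 = -13.8514
y' = 11.6000 + 10.8000·sin(1.5408)·0.15 = 13.2193
θ' = 1.5408 + (10.8000/3.4)·tan(-0.31)·0.15 = 1.3882
v' = 10.8000 − 2.7000·0.15 = 10.3950

(-13.8514, 13.2193, 1.3882, 10.3950)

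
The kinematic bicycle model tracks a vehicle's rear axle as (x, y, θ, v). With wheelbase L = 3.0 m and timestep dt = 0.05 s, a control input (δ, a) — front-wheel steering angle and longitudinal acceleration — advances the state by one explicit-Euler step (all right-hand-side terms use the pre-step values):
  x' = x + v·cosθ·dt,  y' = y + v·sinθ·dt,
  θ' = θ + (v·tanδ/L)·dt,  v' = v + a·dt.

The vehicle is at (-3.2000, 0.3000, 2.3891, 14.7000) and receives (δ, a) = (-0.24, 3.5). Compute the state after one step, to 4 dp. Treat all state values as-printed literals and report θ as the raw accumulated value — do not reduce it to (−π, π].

(-3.7365, 0.8023, 2.3291, 14.8750)

x' = -3.2000 + 14.7000·cos(2.3891)·0.05 = -3.7365
y' = 0.3000 + 14.7000·sin(2.3891)·0.05 = 0.8023
θ' = 2.3891 + (14.7000/3.0)·tan(-0.24)·0.05 = 2.3291
v' = 14.7000 + 3.5000·0.05 = 14.8750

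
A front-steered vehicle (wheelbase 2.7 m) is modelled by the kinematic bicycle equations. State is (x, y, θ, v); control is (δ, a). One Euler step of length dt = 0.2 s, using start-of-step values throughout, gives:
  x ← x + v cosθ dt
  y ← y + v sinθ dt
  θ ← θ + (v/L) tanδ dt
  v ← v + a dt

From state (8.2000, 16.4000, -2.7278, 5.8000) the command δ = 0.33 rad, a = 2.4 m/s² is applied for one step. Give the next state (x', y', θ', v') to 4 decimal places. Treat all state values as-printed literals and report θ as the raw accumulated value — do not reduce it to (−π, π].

(7.1379, 15.9336, -2.5806, 6.2800)

x' = 8.2000 + 5.8000·cos(-2.7278)·0.2 = 7.1379
y' = 16.4000 + 5.8000·sin(-2.7278)·0.2 = 15.9336
θ' = -2.7278 + (5.8000/2.7)·tan(0.33)·0.2 = -2.5806
v' = 5.8000 + 2.4000·0.2 = 6.2800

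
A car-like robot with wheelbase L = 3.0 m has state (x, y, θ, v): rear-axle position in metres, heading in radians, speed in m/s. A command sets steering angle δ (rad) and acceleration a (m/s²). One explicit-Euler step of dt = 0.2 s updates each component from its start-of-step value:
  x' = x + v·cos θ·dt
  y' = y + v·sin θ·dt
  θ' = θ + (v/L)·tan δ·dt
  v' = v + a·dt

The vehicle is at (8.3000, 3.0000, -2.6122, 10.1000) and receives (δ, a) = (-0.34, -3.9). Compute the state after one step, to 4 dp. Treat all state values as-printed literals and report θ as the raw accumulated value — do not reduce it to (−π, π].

x' = 8.3000 + 10.1000·cos(-2.6122)·0.2 = 6.5565
y' = 3.0000 + 10.1000·sin(-2.6122)·0.2 = 1.9799
θ' = -2.6122 + (10.1000/3.0)·tan(-0.34)·0.2 = -2.8504
v' = 10.1000 − 3.9000·0.2 = 9.3200

(6.5565, 1.9799, -2.8504, 9.3200)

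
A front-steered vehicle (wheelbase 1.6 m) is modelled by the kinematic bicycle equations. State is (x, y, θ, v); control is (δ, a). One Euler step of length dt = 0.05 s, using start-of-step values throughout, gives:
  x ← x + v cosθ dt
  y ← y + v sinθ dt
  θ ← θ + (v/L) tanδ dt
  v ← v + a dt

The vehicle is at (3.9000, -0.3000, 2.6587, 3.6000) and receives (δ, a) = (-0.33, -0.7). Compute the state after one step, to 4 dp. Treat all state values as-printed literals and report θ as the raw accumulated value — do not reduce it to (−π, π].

x' = 3.9000 + 3.6000·cos(2.6587)·0.05 = 3.7406
y' = -0.3000 + 3.6000·sin(2.6587)·0.05 = -0.2164
θ' = 2.6587 + (3.6000/1.6)·tan(-0.33)·0.05 = 2.6202
v' = 3.6000 − 0.7000·0.05 = 3.5650

(3.7406, -0.2164, 2.6202, 3.5650)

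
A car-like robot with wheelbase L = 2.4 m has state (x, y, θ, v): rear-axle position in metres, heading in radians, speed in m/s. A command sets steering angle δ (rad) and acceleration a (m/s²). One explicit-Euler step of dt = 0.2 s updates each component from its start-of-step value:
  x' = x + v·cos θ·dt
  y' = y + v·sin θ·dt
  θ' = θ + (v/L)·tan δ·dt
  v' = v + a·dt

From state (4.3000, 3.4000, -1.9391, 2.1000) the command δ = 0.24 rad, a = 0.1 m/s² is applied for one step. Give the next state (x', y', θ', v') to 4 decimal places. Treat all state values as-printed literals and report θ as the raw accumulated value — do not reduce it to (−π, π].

(4.1488, 3.0082, -1.8963, 2.1200)

x' = 4.3000 + 2.1000·cos(-1.9391)·0.2 = 4.1488
y' = 3.4000 + 2.1000·sin(-1.9391)·0.2 = 3.0082
θ' = -1.9391 + (2.1000/2.4)·tan(0.24)·0.2 = -1.8963
v' = 2.1000 + 0.1000·0.2 = 2.1200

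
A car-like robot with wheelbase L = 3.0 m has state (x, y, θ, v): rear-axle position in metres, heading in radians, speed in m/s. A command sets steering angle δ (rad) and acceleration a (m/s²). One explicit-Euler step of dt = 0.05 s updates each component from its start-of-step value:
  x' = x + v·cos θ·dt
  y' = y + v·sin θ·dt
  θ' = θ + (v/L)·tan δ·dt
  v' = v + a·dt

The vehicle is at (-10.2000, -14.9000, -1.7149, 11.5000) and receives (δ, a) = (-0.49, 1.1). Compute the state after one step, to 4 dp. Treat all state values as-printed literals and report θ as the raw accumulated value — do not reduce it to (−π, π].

x' = -10.2000 + 11.5000·cos(-1.7149)·0.05 = -10.2826
y' = -14.9000 + 11.5000·sin(-1.7149)·0.05 = -15.4690
θ' = -1.7149 + (11.5000/3.0)·tan(-0.49)·0.05 = -1.8171
v' = 11.5000 + 1.1000·0.05 = 11.5550

(-10.2826, -15.4690, -1.8171, 11.5550)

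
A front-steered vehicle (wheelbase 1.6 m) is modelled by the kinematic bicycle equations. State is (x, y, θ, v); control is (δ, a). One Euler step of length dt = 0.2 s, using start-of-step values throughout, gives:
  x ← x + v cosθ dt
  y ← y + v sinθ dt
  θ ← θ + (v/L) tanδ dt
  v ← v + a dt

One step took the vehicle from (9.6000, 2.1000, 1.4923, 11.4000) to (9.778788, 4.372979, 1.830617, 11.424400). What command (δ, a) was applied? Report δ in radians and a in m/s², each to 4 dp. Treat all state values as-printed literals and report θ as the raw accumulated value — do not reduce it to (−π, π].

δ = 0.2331, a = 0.1220

a = (v'−v)/dt = (0.024400)/0.2 = 0.1220
Δθ = θ'−θ = 0.338317;  (v·dt/L) = 11.4000·0.2/1.6 = 1.425000
tan δ = Δθ·L/(v·dt) = 0.237415  →  δ = 0.2331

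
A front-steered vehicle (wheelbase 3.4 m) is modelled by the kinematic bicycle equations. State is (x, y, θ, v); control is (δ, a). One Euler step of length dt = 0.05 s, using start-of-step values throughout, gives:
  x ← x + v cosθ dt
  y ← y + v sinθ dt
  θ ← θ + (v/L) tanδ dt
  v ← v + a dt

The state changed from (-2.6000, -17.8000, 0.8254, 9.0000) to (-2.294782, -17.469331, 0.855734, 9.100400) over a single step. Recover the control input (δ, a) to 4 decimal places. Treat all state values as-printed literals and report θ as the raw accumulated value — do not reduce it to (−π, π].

a = (v'−v)/dt = (0.100400)/0.05 = 2.0080
Δθ = θ'−θ = 0.030334;  (v·dt/L) = 9.0000·0.05/3.4 = 0.132353
tan δ = Δθ·L/(v·dt) = 0.229190  →  δ = 0.2253

δ = 0.2253, a = 2.0080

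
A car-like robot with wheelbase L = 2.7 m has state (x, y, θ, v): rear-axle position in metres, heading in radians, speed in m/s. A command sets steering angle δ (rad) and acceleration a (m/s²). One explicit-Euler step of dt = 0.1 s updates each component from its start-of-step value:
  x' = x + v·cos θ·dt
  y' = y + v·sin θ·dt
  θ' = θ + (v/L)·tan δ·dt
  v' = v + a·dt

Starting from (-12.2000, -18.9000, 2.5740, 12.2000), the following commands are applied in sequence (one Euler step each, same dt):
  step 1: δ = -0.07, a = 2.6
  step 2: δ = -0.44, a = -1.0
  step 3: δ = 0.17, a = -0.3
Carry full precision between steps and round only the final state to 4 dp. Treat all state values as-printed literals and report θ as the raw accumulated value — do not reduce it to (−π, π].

after step 1 (δ=-0.07, a=2.6): (-13.228701, -18.244123, 2.542319, 12.460000)
after step 2 (δ=-0.44, a=-1.0): (-14.257580, -17.541326, 2.325062, 12.360000)
after step 3 (δ=0.17, a=-0.3): (-15.103935, -16.640560, 2.403643, 12.330000)

(-15.1039, -16.6406, 2.4036, 12.3300)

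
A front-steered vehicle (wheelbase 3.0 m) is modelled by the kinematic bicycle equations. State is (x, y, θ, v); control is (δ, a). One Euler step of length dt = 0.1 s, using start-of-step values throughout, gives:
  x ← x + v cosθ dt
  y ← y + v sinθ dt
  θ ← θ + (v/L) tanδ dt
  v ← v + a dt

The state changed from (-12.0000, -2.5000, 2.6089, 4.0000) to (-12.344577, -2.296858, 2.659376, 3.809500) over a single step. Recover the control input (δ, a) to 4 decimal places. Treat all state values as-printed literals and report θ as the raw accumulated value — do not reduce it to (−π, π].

δ = 0.3619, a = -1.9050

a = (v'−v)/dt = (-0.190500)/0.1 = -1.9050
Δθ = θ'−θ = 0.050476;  (v·dt/L) = 4.0000·0.1/3.0 = 0.133333
tan δ = Δθ·L/(v·dt) = 0.378570  →  δ = 0.3619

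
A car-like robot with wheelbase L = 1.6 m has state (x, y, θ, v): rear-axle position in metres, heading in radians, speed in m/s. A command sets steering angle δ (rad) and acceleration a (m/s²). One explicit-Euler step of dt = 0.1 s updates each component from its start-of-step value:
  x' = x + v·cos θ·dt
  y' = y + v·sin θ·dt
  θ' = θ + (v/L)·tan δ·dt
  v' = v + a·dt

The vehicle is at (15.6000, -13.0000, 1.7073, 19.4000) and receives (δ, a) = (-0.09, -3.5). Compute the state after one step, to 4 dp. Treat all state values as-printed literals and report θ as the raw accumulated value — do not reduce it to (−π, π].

x' = 15.6000 + 19.4000·cos(1.7073)·0.1 = 15.3360
y' = -13.0000 + 19.4000·sin(1.7073)·0.1 = -11.0780
θ' = 1.7073 + (19.4000/1.6)·tan(-0.09)·0.1 = 1.5979
v' = 19.4000 − 3.5000·0.1 = 19.0500

(15.3360, -11.0780, 1.5979, 19.0500)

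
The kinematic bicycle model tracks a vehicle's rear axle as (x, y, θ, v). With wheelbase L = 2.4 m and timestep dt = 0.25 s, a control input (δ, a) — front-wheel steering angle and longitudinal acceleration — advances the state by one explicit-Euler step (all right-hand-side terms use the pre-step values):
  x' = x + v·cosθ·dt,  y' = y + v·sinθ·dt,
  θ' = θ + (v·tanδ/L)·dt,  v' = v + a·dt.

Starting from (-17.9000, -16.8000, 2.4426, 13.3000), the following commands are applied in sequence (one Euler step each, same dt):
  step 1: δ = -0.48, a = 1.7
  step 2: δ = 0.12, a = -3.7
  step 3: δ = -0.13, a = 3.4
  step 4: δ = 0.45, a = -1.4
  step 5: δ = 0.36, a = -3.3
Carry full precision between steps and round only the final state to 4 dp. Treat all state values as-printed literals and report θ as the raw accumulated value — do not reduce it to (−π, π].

after step 1 (δ=-0.48, a=1.7): (-20.445257, -14.660539, 1.721337, 13.725000)
after step 2 (δ=0.12, a=-3.7): (-20.959851, -11.268096, 1.893728, 12.800000)
after step 3 (δ=-0.13, a=3.4): (-21.975364, -8.233507, 1.719411, 13.650000)
after step 4 (δ=0.45, a=-1.4): (-22.480648, -4.858622, 2.406255, 13.300000)
after step 5 (δ=0.36, a=-3.3): (-24.946483, -2.628088, 2.927730, 12.475000)

(-24.9465, -2.6281, 2.9277, 12.4750)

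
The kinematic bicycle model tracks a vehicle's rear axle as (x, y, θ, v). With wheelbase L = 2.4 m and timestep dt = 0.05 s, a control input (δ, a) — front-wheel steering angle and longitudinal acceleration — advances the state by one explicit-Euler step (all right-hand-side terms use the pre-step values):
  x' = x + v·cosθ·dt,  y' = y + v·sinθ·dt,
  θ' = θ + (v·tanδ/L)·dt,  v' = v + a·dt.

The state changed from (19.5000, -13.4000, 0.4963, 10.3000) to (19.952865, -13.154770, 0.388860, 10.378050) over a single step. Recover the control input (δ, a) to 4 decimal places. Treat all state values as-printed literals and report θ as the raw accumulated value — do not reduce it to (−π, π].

δ = -0.4642, a = 1.5610

a = (v'−v)/dt = (0.078050)/0.05 = 1.5610
Δθ = θ'−θ = -0.107440;  (v·dt/L) = 10.3000·0.05/2.4 = 0.214583
tan δ = Δθ·L/(v·dt) = -0.500691  →  δ = -0.4642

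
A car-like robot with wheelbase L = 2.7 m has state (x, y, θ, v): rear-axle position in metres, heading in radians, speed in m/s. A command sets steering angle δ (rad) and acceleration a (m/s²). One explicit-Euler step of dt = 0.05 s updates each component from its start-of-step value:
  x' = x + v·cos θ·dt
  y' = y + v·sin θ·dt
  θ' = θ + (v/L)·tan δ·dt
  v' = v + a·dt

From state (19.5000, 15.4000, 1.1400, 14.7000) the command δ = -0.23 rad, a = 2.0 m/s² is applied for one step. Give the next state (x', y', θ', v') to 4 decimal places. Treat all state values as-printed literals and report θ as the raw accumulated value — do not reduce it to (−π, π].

(19.8069, 16.0678, 1.0763, 14.8000)

x' = 19.5000 + 14.7000·cos(1.1400)·0.05 = 19.8069
y' = 15.4000 + 14.7000·sin(1.1400)·0.05 = 16.0678
θ' = 1.1400 + (14.7000/2.7)·tan(-0.23)·0.05 = 1.0763
v' = 14.7000 + 2.0000·0.05 = 14.8000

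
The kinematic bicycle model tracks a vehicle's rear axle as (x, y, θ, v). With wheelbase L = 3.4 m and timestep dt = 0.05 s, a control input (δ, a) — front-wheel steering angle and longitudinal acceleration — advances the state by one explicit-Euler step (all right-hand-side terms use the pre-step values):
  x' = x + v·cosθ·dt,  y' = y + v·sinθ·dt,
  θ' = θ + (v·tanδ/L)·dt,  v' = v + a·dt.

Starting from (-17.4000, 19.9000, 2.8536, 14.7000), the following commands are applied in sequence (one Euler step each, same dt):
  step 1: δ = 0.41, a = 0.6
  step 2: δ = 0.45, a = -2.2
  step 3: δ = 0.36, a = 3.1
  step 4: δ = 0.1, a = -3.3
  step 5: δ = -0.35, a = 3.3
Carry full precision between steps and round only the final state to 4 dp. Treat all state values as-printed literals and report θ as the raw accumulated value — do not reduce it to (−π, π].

(-21.0246, 20.3126, 3.0765, 14.7750)

after step 1 (δ=0.41, a=0.6): (-18.104730, 20.108761, 2.947557, 14.730000)
after step 2 (δ=0.45, a=-2.2): (-18.827409, 20.250773, 3.052195, 14.620000)
after step 3 (δ=0.36, a=3.1): (-19.555490, 20.316035, 3.133122, 14.775000)
after step 4 (δ=0.1, a=-3.3): (-20.294213, 20.322293, 3.154923, 14.610000)
after step 5 (δ=-0.35, a=3.3): (-21.024648, 20.312556, 3.076495, 14.775000)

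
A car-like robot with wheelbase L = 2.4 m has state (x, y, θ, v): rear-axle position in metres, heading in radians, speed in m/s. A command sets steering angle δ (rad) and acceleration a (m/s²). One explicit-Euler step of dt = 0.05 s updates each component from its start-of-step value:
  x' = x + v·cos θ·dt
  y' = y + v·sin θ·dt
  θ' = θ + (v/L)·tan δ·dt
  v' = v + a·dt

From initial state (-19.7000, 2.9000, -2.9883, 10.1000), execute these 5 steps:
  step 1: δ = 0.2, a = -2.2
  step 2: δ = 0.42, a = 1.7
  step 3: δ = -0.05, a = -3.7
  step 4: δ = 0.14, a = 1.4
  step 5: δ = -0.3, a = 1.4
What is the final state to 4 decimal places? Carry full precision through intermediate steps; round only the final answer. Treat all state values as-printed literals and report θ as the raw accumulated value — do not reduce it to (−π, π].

(-22.1220, 2.2955, -2.8984, 10.0300)

after step 1 (δ=0.2, a=-2.2): (-20.199078, 2.822890, -2.945646, 9.990000)
after step 2 (δ=0.42, a=1.7): (-20.689020, 2.725640, -2.852704, 10.075000)
after step 3 (δ=-0.05, a=-3.7): (-21.171895, 2.582128, -2.863207, 9.890000)
after step 4 (δ=0.14, a=1.4): (-21.647357, 2.446237, -2.834171, 9.960000)
after step 5 (δ=-0.3, a=1.4): (-22.122009, 2.295542, -2.898359, 10.030000)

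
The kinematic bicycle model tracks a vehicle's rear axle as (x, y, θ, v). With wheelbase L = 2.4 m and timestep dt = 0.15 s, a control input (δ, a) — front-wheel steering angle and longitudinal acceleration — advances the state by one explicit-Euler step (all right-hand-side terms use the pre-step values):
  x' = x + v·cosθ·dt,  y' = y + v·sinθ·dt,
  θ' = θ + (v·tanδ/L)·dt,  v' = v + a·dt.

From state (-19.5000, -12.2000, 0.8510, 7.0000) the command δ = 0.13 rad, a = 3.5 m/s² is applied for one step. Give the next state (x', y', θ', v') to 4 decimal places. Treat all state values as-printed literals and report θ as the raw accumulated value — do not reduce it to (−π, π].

x' = -19.5000 + 7.0000·cos(0.8510)·0.15 = -18.8078
y' = -12.2000 + 7.0000·sin(0.8510)·0.15 = -11.4105
θ' = 0.8510 + (7.0000/2.4)·tan(0.13)·0.15 = 0.9082
v' = 7.0000 + 3.5000·0.15 = 7.5250

(-18.8078, -11.4105, 0.9082, 7.5250)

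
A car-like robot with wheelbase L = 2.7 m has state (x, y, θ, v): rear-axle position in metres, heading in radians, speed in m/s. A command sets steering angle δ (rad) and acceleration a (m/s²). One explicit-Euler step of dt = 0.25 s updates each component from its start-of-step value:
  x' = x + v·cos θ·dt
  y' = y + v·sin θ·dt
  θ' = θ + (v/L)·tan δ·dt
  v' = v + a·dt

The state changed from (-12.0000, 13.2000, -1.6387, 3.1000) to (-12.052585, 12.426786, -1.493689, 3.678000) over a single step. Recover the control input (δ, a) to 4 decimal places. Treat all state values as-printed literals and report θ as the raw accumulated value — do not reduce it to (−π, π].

δ = 0.4678, a = 2.3120

a = (v'−v)/dt = (0.578000)/0.25 = 2.3120
Δθ = θ'−θ = 0.145011;  (v·dt/L) = 3.1000·0.25/2.7 = 0.287037
tan δ = Δθ·L/(v·dt) = 0.505200  →  δ = 0.4678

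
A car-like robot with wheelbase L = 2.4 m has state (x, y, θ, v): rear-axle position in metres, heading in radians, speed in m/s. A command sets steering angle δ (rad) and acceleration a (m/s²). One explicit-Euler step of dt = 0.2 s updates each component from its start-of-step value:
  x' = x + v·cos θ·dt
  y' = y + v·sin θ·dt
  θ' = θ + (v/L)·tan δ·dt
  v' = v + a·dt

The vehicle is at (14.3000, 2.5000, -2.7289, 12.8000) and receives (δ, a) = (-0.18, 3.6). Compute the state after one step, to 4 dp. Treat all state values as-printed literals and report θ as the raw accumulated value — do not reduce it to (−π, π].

x' = 14.3000 + 12.8000·cos(-2.7289)·0.2 = 11.9549
y' = 2.5000 + 12.8000·sin(-2.7289)·0.2 = 1.4732
θ' = -2.7289 + (12.8000/2.4)·tan(-0.18)·0.2 = -2.9230
v' = 12.8000 + 3.6000·0.2 = 13.5200

(11.9549, 1.4732, -2.9230, 13.5200)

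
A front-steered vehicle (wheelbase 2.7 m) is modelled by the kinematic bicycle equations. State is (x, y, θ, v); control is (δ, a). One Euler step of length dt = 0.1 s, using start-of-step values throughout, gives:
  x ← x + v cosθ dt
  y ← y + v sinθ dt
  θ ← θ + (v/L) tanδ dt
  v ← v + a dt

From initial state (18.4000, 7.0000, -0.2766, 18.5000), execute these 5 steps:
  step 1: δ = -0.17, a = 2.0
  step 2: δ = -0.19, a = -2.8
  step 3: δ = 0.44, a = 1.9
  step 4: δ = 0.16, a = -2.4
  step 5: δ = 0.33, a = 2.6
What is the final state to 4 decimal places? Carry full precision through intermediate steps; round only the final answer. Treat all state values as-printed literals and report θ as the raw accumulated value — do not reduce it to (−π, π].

after step 1 (δ=-0.17, a=2.0): (20.179681, 6.494790, -0.394217, 18.700000)
after step 2 (δ=-0.19, a=-2.8): (21.906247, 5.776551, -0.527416, 18.420000)
after step 3 (δ=0.44, a=1.9): (23.497939, 4.849468, -0.206239, 18.610000)
after step 4 (δ=0.16, a=-2.4): (25.319500, 4.468372, -0.095007, 18.370000)
after step 5 (δ=0.33, a=2.6): (27.148216, 4.294107, 0.138037, 18.630000)

(27.1482, 4.2941, 0.1380, 18.6300)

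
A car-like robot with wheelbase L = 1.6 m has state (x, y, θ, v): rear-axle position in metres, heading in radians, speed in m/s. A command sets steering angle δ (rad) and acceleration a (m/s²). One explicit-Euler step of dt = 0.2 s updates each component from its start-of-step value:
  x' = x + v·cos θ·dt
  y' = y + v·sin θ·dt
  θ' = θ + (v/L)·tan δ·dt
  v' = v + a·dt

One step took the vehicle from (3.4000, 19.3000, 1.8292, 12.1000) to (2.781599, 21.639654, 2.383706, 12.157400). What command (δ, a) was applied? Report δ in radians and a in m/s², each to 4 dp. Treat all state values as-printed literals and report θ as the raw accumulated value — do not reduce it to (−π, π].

a = (v'−v)/dt = (0.057400)/0.2 = 0.2870
Δθ = θ'−θ = 0.554506;  (v·dt/L) = 12.1000·0.2/1.6 = 1.512500
tan δ = Δθ·L/(v·dt) = 0.366616  →  δ = 0.3514

δ = 0.3514, a = 0.2870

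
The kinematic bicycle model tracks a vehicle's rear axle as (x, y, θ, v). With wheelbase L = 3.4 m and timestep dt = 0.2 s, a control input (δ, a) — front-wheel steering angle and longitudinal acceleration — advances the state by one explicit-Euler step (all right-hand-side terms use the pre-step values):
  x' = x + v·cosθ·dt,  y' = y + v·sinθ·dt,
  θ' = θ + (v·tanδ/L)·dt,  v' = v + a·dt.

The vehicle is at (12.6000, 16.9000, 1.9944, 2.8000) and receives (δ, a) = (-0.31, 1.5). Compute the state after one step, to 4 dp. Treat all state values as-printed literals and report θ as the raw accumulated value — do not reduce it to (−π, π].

(12.3698, 17.4105, 1.9416, 3.1000)

x' = 12.6000 + 2.8000·cos(1.9944)·0.2 = 12.3698
y' = 16.9000 + 2.8000·sin(1.9944)·0.2 = 17.4105
θ' = 1.9944 + (2.8000/3.4)·tan(-0.31)·0.2 = 1.9416
v' = 2.8000 + 1.5000·0.2 = 3.1000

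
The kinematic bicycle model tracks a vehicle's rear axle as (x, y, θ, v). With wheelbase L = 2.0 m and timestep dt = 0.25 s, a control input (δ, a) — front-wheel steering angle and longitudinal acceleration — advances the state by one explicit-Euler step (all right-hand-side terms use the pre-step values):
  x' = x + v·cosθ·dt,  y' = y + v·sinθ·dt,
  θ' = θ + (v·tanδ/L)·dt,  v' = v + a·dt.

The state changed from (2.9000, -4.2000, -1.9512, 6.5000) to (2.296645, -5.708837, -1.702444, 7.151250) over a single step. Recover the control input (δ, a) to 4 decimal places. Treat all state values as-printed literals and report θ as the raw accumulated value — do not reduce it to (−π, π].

δ = 0.2971, a = 2.6050

a = (v'−v)/dt = (0.651250)/0.25 = 2.6050
Δθ = θ'−θ = 0.248756;  (v·dt/L) = 6.5000·0.25/2.0 = 0.812500
tan δ = Δθ·L/(v·dt) = 0.306161  →  δ = 0.2971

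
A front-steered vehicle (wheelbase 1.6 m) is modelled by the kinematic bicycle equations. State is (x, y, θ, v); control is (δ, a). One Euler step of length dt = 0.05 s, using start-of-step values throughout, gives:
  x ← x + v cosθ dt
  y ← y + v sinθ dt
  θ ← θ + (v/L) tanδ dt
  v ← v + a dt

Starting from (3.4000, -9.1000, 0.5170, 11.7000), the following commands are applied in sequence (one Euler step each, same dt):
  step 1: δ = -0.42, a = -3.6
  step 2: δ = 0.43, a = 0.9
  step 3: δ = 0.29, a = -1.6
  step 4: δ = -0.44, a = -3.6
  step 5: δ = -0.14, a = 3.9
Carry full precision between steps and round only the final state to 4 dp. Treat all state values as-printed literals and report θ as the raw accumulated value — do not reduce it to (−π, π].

(5.9232, -7.7380, 0.4079, 11.5000)

after step 1 (δ=-0.42, a=-3.6): (3.908544, -8.810849, 0.353722, 11.520000)
after step 2 (δ=0.43, a=0.9): (4.448884, -8.611328, 0.518825, 11.565000)
after step 3 (δ=0.29, a=-1.6): (4.951037, -8.324596, 0.626674, 11.485000)
after step 4 (δ=-0.44, a=-3.6): (5.416170, -7.987825, 0.457708, 11.305000)
after step 5 (δ=-0.14, a=3.9): (5.923237, -7.738045, 0.407923, 11.500000)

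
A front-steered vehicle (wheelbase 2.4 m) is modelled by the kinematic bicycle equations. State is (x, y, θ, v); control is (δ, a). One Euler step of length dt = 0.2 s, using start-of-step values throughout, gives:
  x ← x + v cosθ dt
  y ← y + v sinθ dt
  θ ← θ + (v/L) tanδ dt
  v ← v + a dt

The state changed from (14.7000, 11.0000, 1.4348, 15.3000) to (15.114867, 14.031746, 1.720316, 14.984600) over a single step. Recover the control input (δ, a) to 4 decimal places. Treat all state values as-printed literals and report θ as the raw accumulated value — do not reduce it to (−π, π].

δ = 0.2203, a = -1.5770

a = (v'−v)/dt = (-0.315400)/0.2 = -1.5770
Δθ = θ'−θ = 0.285516;  (v·dt/L) = 15.3000·0.2/2.4 = 1.275000
tan δ = Δθ·L/(v·dt) = 0.223934  →  δ = 0.2203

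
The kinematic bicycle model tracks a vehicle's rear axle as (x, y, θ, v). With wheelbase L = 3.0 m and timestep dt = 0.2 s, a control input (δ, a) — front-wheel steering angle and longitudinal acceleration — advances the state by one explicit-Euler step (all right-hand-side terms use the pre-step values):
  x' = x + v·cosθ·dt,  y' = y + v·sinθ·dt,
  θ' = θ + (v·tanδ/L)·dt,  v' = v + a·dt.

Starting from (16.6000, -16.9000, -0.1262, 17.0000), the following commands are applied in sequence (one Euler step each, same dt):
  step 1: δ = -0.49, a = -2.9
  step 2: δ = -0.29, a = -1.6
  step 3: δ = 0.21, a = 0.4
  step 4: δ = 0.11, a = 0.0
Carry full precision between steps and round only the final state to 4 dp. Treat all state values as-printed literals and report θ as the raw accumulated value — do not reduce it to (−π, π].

(26.1874, -24.7094, -0.7095, 16.1800)

after step 1 (δ=-0.49, a=-2.9): (19.972961, -17.327942, -0.730707, 16.420000)
after step 2 (δ=-0.29, a=-1.6): (22.418566, -19.519670, -1.057369, 16.100000)
after step 3 (δ=0.21, a=0.4): (24.000119, -22.324504, -0.828596, 16.180000)
after step 4 (δ=0.11, a=0.0): (26.187367, -24.709382, -0.709462, 16.180000)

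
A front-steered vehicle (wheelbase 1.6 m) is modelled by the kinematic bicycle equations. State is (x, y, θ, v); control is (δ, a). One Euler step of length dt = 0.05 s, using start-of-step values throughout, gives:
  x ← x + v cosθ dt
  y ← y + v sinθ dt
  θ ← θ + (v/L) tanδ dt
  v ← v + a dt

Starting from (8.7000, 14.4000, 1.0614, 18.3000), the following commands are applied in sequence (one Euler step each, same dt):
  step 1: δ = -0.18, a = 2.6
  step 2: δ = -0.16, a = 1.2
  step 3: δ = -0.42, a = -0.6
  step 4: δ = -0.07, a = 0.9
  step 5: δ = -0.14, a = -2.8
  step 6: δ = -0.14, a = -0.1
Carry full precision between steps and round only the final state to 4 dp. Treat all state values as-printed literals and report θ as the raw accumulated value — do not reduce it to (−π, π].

(12.6289, 18.1053, 0.4035, 18.3600)

after step 1 (δ=-0.18, a=2.6): (9.146200, 15.198831, 0.957336, 18.430000)
after step 2 (δ=-0.16, a=1.2): (9.676708, 15.952305, 0.864392, 18.490000)
after step 3 (δ=-0.42, a=-0.6): (10.276803, 16.655573, 0.606356, 18.460000)
after step 4 (δ=-0.07, a=0.9): (11.035260, 17.181570, 0.565909, 18.505000)
after step 5 (δ=-0.14, a=-2.8): (11.816265, 17.677673, 0.484417, 18.365000)
after step 6 (δ=-0.14, a=-0.1): (12.628867, 18.105295, 0.403541, 18.360000)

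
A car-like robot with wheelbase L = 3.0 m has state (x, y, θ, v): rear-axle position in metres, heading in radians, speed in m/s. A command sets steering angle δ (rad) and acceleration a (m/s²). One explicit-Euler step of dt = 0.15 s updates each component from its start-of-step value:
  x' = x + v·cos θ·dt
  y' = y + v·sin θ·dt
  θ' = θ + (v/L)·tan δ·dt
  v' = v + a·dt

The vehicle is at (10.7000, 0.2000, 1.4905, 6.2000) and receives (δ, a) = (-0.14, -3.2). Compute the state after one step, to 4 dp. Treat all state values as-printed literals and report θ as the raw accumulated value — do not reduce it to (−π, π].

x' = 10.7000 + 6.2000·cos(1.4905)·0.15 = 10.7746
y' = 0.2000 + 6.2000·sin(1.4905)·0.15 = 1.1270
θ' = 1.4905 + (6.2000/3.0)·tan(-0.14)·0.15 = 1.4468
v' = 6.2000 − 3.2000·0.15 = 5.7200

(10.7746, 1.1270, 1.4468, 5.7200)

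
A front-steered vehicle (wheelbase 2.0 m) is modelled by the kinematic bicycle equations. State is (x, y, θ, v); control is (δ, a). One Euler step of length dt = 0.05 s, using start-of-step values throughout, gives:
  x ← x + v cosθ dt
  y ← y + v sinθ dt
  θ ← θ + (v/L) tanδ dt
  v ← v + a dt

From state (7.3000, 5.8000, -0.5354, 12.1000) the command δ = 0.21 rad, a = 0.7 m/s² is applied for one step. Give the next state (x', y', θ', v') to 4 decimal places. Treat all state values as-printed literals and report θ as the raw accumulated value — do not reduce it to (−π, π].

x' = 7.3000 + 12.1000·cos(-0.5354)·0.05 = 7.8203
y' = 5.8000 + 12.1000·sin(-0.5354)·0.05 = 5.4913
θ' = -0.5354 + (12.1000/2.0)·tan(0.21)·0.05 = -0.4709
v' = 12.1000 + 0.7000·0.05 = 12.1350

(7.8203, 5.4913, -0.4709, 12.1350)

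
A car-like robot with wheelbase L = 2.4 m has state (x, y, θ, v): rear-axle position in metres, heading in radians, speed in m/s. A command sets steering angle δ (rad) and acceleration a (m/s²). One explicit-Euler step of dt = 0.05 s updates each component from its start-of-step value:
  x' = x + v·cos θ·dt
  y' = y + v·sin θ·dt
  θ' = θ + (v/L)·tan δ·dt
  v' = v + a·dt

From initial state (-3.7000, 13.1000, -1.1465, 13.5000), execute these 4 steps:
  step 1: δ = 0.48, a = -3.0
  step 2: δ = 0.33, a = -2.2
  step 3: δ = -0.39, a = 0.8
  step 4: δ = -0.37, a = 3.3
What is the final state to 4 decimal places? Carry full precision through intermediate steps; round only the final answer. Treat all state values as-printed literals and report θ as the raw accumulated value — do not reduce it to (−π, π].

after step 1 (δ=0.48, a=-3.0): (-3.422116, 12.484853, -1.000078, 13.350000)
after step 2 (δ=0.33, a=-2.2): (-3.061508, 11.923143, -0.904813, 13.240000)
after step 3 (δ=-0.39, a=0.8): (-2.652503, 11.402606, -1.018196, 13.280000)
after step 4 (δ=-0.37, a=3.3): (-2.303968, 10.837434, -1.125505, 13.445000)

(-2.3040, 10.8374, -1.1255, 13.4450)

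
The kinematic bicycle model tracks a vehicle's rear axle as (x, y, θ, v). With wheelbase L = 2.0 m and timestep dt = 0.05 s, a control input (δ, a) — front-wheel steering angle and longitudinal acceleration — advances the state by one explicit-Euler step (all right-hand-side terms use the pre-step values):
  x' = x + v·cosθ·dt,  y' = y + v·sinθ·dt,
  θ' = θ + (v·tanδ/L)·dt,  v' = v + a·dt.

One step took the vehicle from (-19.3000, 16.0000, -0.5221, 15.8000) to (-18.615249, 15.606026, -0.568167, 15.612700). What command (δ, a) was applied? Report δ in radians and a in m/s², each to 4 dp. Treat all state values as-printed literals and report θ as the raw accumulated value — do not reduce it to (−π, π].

δ = -0.1161, a = -3.7460

a = (v'−v)/dt = (-0.187300)/0.05 = -3.7460
Δθ = θ'−θ = -0.046067;  (v·dt/L) = 15.8000·0.05/2.0 = 0.395000
tan δ = Δθ·L/(v·dt) = -0.116625  →  δ = -0.1161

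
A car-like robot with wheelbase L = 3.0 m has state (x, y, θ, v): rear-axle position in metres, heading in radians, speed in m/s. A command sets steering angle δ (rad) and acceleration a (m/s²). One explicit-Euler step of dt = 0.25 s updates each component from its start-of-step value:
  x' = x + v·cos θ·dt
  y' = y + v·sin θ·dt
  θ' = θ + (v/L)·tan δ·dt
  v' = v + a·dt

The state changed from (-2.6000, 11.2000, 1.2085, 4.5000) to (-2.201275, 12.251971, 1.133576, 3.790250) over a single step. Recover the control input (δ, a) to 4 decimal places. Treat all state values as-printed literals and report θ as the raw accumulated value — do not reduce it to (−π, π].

a = (v'−v)/dt = (-0.709750)/0.25 = -2.8390
Δθ = θ'−θ = -0.074924;  (v·dt/L) = 4.5000·0.25/3.0 = 0.375000
tan δ = Δθ·L/(v·dt) = -0.199797  →  δ = -0.1972

δ = -0.1972, a = -2.8390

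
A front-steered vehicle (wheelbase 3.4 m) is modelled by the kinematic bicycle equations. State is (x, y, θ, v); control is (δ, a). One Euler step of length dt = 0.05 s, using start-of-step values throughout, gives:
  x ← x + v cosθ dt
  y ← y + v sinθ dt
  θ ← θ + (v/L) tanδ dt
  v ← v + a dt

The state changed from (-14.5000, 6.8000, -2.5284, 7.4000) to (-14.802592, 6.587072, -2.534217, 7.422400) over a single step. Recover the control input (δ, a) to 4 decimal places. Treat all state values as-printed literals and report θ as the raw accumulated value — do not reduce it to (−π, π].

δ = -0.0534, a = 0.4480

a = (v'−v)/dt = (0.022400)/0.05 = 0.4480
Δθ = θ'−θ = -0.005817;  (v·dt/L) = 7.4000·0.05/3.4 = 0.108824
tan δ = Δθ·L/(v·dt) = -0.053454  →  δ = -0.0534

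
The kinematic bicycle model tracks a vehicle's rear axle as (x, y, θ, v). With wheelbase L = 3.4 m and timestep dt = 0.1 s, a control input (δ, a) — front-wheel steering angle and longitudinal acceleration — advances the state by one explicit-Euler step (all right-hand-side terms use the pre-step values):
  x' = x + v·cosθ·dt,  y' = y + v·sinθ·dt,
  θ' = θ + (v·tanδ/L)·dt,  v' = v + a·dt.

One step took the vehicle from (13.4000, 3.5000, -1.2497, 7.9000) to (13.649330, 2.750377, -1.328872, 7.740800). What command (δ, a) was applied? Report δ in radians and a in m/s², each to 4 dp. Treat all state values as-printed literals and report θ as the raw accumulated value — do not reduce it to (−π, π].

a = (v'−v)/dt = (-0.159200)/0.1 = -1.5920
Δθ = θ'−θ = -0.079172;  (v·dt/L) = 7.9000·0.1/3.4 = 0.232353
tan δ = Δθ·L/(v·dt) = -0.340740  →  δ = -0.3284

δ = -0.3284, a = -1.5920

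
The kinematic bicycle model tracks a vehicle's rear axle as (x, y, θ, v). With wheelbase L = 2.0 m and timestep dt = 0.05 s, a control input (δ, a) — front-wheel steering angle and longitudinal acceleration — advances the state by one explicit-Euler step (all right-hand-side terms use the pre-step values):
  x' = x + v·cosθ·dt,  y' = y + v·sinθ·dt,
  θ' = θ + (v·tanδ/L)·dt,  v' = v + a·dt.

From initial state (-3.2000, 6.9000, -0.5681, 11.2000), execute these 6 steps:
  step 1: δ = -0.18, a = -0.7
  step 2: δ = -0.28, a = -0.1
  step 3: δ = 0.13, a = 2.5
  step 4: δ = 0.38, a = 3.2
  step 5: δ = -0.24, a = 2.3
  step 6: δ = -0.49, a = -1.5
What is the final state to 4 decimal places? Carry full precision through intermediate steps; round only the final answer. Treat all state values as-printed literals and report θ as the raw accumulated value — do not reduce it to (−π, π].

after step 1 (δ=-0.18, a=-0.7): (-2.727962, 6.598702, -0.619051, 11.165000)
after step 2 (δ=-0.28, a=-0.1): (-2.273307, 6.274771, -0.699315, 11.160000)
after step 3 (δ=0.13, a=2.5): (-1.846279, 5.915590, -0.662839, 11.285000)
after step 4 (δ=0.38, a=3.2): (-1.401510, 5.568374, -0.550155, 11.445000)
after step 5 (δ=-0.24, a=2.3): (-0.913699, 5.269191, -0.620175, 11.560000)
after step 6 (δ=-0.49, a=-1.5): (-0.443336, 4.933270, -0.774324, 11.485000)

(-0.4433, 4.9333, -0.7743, 11.4850)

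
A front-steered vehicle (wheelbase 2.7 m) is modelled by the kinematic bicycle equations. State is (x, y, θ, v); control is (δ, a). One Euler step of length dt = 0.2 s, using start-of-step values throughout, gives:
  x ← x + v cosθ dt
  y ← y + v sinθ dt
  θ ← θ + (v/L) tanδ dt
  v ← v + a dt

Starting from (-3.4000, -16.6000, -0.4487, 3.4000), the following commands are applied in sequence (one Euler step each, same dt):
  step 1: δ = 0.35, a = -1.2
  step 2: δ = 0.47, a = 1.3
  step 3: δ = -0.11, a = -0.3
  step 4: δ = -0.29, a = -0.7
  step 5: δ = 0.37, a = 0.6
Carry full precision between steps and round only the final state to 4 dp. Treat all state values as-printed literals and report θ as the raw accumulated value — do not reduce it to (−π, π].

after step 1 (δ=0.35, a=-1.2): (-2.787312, -16.894980, -0.356767, 3.160000)
after step 2 (δ=0.47, a=1.3): (-2.195108, -17.115704, -0.237865, 3.420000)
after step 3 (δ=-0.11, a=-0.3): (-1.530368, -17.276874, -0.265845, 3.360000)
after step 4 (δ=-0.29, a=-0.7): (-0.881974, -17.453425, -0.340116, 3.220000)
after step 5 (δ=0.37, a=0.6): (-0.274866, -17.668261, -0.247604, 3.340000)

(-0.2749, -17.6683, -0.2476, 3.3400)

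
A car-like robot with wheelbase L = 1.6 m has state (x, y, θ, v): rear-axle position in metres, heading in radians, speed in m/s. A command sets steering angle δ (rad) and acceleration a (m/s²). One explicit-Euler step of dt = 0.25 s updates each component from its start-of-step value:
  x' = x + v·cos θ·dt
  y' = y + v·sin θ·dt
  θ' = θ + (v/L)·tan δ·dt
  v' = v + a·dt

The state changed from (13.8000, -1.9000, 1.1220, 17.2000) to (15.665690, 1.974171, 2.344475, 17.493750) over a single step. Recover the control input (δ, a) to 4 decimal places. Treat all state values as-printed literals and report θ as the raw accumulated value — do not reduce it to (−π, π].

δ = 0.4269, a = 1.1750

a = (v'−v)/dt = (0.293750)/0.25 = 1.1750
Δθ = θ'−θ = 1.222475;  (v·dt/L) = 17.2000·0.25/1.6 = 2.687500
tan δ = Δθ·L/(v·dt) = 0.454874  →  δ = 0.4269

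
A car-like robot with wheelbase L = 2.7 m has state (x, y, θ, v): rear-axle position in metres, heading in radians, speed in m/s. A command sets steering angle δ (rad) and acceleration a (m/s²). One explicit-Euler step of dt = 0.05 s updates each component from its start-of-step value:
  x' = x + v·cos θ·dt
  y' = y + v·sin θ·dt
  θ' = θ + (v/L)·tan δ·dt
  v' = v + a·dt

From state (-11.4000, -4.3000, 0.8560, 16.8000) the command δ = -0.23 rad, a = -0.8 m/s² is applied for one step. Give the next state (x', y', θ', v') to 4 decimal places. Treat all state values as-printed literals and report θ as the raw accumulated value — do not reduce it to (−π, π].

(-10.8494, -3.6656, 0.7832, 16.7600)

x' = -11.4000 + 16.8000·cos(0.8560)·0.05 = -10.8494
y' = -4.3000 + 16.8000·sin(0.8560)·0.05 = -3.6656
θ' = 0.8560 + (16.8000/2.7)·tan(-0.23)·0.05 = 0.7832
v' = 16.8000 − 0.8000·0.05 = 16.7600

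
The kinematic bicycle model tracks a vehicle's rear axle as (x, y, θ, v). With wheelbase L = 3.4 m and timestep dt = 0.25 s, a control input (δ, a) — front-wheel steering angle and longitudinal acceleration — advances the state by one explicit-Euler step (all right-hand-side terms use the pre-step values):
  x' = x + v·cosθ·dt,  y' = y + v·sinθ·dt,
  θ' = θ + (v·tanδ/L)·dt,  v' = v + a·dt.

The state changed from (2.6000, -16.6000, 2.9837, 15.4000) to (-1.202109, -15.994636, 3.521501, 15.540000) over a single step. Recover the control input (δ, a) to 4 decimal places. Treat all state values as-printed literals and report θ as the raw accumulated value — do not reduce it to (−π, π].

δ = 0.4434, a = 0.5600

a = (v'−v)/dt = (0.140000)/0.25 = 0.5600
Δθ = θ'−θ = 0.537801;  (v·dt/L) = 15.4000·0.25/3.4 = 1.132353
tan δ = Δθ·L/(v·dt) = 0.474941  →  δ = 0.4434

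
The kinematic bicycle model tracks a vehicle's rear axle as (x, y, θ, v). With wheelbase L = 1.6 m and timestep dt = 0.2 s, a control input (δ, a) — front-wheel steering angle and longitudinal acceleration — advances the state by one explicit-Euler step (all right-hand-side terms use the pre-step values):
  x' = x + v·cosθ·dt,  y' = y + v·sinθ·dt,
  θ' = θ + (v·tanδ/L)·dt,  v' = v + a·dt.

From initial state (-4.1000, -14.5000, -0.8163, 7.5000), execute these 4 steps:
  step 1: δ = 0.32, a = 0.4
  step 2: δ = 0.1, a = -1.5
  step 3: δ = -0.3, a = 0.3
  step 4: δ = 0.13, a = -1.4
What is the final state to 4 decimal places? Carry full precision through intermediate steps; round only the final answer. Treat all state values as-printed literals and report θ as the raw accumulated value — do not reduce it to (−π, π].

after step 1 (δ=0.32, a=0.4): (-3.072617, -15.592925, -0.505622, 7.580000)
after step 2 (δ=0.1, a=-1.5): (-1.746310, -16.327203, -0.410555, 7.280000)
after step 3 (δ=-0.3, a=0.3): (-0.411304, -16.908319, -0.692051, 7.340000)
after step 4 (δ=0.13, a=-1.4): (0.718966, -17.845076, -0.572100, 7.060000)

(0.7190, -17.8451, -0.5721, 7.0600)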